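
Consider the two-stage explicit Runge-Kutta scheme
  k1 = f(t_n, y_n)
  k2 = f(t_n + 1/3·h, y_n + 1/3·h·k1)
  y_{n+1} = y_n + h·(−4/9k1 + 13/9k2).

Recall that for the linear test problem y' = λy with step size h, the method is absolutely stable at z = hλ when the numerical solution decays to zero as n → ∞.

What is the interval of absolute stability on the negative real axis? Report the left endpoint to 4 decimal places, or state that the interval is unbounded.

(-2.0769, 0).

With y'=λy (z=hλ):
  k1=λy_n ⇒ h·k1=z·y_n;  k2=λ(1+1/3z)y_n ⇒ h·k2=z(1+1/3z)y_n
  y_{n+1}/y_n = 1 − 4/9z + 13/9z(1+1/3z) = 1 + z + 13/27z²
  so R(z) = 1 + z + 13/27z².

Solve |R(x)|<1 on ℝ⁻.
x=-1.33: |R|=0.5217
R=1: x+13/27x²=0 ⇒ x=−27/13=-2.0769; min R=1−1/(4·13/27)=0.4808>−1
Confirm numerically:
  x=-2.037: |R|=0.96084 <1
  x=-1.272: |R|=0.50703 <1
  x=-1.069: |R|=0.48122 <1
  x=-2.632: |R|=1.70343 >1
  x=-2.497: |R|=1.50504 >1
  x=-2.463: |R|=1.45784 >1
Stable set (-2.0769, 0).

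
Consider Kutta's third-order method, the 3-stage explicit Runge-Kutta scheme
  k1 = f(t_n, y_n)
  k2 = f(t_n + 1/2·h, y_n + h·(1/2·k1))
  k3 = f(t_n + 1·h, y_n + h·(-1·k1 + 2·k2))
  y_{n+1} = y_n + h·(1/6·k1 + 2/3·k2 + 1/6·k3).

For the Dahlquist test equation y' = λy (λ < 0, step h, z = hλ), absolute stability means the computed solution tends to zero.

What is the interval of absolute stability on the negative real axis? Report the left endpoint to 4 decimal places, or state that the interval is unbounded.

(-2.5127, 0).

Set f=λy, z=hλ:
  order 3, 3-stage ⇒ R(z)=1+z+z^2/2+z^3/6
  (e.g. R(-1.63)=-0.02334, |R|=0.02334)

Boundary: |R(x)|=1, x<0.
x=-1.63: |R|=0.0233
|R(-2.77)|=1.4759 |R(-2.69)|=1.3161 |R(-1.95)|=0.2846
Bisect:
  x_lo=-3.0038 |R|=2.0095  x_hi=-0.3475 |R|=0.7059
  mid=-1.67565 |R|=0.05590 →hi
  mid=-2.33973 |R|=0.73731 →hi
  mid=-2.67177 |R|=1.28127 →lo
  mid=-2.50575 |R|=0.98854 →hi
  mid=-2.58876 |R|=1.12943 →lo
  mid=-2.54726 |R|=1.05765 →lo
  mid=-2.52651 |R|=1.02277 →lo
  mid=-2.51613 |R|=1.00557 →lo
  mid=-2.51094 |R|=0.99704 →hi
  ...
  [-2.51289,-2.51272] ⇒ x*=-2.5127
So |R|<1 on (-2.5127, 0).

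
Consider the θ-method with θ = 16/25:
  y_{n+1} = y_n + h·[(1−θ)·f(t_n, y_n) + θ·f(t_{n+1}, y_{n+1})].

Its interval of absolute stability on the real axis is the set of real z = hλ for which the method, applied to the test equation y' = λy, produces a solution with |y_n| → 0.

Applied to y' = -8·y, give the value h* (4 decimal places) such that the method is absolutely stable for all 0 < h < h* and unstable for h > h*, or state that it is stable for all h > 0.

Test eqn y'=λy, z=hλ:
  y_{n+1} = y_n + z·[9/25·y_n + 16/25·y_{n+1}] ⇒ (1 − 16/25z)y_{n+1} = (1 + 9/25z)y_n
  so R(z) = (1 + 9/25z)/(1 − 16/25z).

Find x<0 with |R(x)|<1.
x=-1.78: |R|=0.1679
x=-2: |R|=0.1228
x=-10: |R|=0.3514
x=-100: |R|=0.5385
θ=16/25≥1/2 ⇒ |1+9/25x|<|1−16/25x| ∀x<0 ⇒ stable on all of ℝ⁻.

interval (−∞, 0). Any h>0 works for λ=-8.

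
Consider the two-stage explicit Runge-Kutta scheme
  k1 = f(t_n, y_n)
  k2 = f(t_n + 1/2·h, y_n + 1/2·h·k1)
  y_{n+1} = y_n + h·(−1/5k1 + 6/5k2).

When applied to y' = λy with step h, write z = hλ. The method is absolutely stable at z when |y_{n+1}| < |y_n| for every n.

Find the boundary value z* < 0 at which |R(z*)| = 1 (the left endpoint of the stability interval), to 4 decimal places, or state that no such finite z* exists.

z* = -1.6667.

Test eqn y'=λy, z=hλ:
  k1=λy_n ⇒ h·k1=z·y_n;  k2=λ(1+1/2z)y_n ⇒ h·k2=z(1+1/2z)y_n
  y_{n+1}/y_n = 1 − 1/5z + 6/5z(1+1/2z) = 1 + z + 3/5z²
  so R(z) = 1 + z + 3/5z².

Need |R(x)|<1, x<0.
x=-1.25: |R|=0.6875
R=1: x+3/5x²=0 ⇒ x=−5/3=-1.6667; min R=1−1/(4·3/5)=0.5833>−1
Confirm numerically:
  x=-1.284: |R|=0.70519 <1
  x=-1.014: |R|=0.60292 <1
  x=-0.697: |R|=0.59449 <1
  x=-0.693: |R|=0.59515 <1
  x=-2.103: |R|=1.55057 >1
  x=-1.946: |R|=1.32615 >1
  x=-1.706: |R|=1.04026 >1
Interval (-1.6667, 0).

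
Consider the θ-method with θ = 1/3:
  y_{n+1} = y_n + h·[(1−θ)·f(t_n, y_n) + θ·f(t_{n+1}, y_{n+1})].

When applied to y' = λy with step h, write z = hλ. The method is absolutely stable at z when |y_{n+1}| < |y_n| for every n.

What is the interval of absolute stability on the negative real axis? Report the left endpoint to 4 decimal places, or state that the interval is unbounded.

On y'=λy, z=hλ:
  y_{n+1} = y_n + z·[2/3·y_n + 1/3·y_{n+1}] ⇒ (1 − 1/3z)y_{n+1} = (1 + 2/3z)y_n
  R(z) = (1 + 2/3z)/(1 − 1/3z).

Need |R(x)|<1, x<0.
x=-0.53: |R|=0.5496
R=−1: 1+2/3x = −1+1/3x ⇒ -1/3x=2 ⇒ x=2/(-1/3)=-6.0000
Confirm numerically:
  x=-5.036: |R|=0.88004 <1
  x=-3.987: |R|=0.71189 <1
  x=-3.680: |R|=0.65269 <1
  x=-3.471: |R|=0.60918 <1
  x=-6.510: |R|=1.05363 >1
  x=-6.287: |R|=1.03090 >1
  x=-6.129: |R|=1.01413 >1
Stable set (-6.0000, 0).

(-6.0000, 0).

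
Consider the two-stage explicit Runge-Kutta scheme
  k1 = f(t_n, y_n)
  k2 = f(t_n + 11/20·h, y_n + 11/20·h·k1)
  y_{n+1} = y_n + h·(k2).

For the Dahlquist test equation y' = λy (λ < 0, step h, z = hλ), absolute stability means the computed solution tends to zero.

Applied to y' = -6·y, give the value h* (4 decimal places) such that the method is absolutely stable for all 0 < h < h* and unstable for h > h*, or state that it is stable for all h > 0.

Test eqn y'=λy, z=hλ:
  k1=λy_n ⇒ h·k1=z·y_n;  k2=λ(1+11/20z)y_n ⇒ h·k2=z(1+11/20z)y_n
  y_{n+1}/y_n = 1 + z(1+11/20z) = 1 + z + 11/20z²
  R(z) = 1 + z + 11/20z².

Boundary: |R(x)|=1, x<0.
x=-1.27: |R|=0.6171
R=1: x+11/20x²=0 ⇒ x=−20/11=-1.8182; min R=1−1/(4·11/20)=0.5455>−1
Confirm numerically:
  x=-1.528: |R|=0.75613 <1
  x=-1.460: |R|=0.71238 <1
  x=-1.415: |R|=0.68622 <1
  x=-1.036: |R|=0.55431 <1
  x=-2.233: |R|=1.50946 >1
  x=-2.002: |R|=1.20240 >1
  x=-1.870: |R|=1.05330 >1
Stable set (-1.8182, 0).

(-1.8182,0); λ=-6 ⇒ h* = (20/11)/6 = 0.3030.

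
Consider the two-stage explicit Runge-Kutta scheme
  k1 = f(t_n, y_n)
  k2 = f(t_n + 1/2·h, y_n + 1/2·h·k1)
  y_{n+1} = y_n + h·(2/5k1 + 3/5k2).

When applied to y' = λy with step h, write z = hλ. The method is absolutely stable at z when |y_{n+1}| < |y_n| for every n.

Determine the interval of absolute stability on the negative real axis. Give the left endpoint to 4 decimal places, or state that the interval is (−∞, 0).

On y'=λy, z=hλ:
  k1=λy_n ⇒ h·k1=z·y_n;  k2=λ(1+1/2z)y_n ⇒ h·k2=z(1+1/2z)y_n
  y_{n+1}/y_n = 1 + 2/5z + 3/5z(1+1/2z) = 1 + z + 3/10z²
  Hence R(z) = 1 + z + 3/10z².

Solve |R(x)|<1 on ℝ⁻.
x=-1.66: |R|=0.1667
R=1: x+3/10x²=0 ⇒ x=−10/3=-3.3333; min R=1−1/(4·3/10)=0.1667>−1
Confirm numerically:
  x=-3.144: |R|=0.82142 <1
  x=-3.033: |R|=0.72673 <1
  x=-2.363: |R|=0.31213 <1
  x=-2.215: |R|=0.25687 <1
  x=-3.915: |R|=1.68317 >1
  x=-3.892: |R|=1.65230 >1
So |R|<1 on (-3.3333, 0).

(-3.3333, 0).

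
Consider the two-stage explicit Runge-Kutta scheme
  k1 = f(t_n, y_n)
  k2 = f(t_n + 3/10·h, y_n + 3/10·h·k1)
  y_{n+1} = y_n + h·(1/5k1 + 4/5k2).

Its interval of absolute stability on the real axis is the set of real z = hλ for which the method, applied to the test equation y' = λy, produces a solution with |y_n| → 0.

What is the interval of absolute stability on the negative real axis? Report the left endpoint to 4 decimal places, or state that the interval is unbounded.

On y'=λy, z=hλ:
  k1=λy_n ⇒ h·k1=z·y_n;  k2=λ(1+3/10z)y_n ⇒ h·k2=z(1+3/10z)y_n
  y_{n+1}/y_n = 1 + 1/5z + 4/5z(1+3/10z) = 1 + z + 6/25z²
  so R(z) = 1 + z + 6/25z².

Find x<0 with |R(x)|<1.
x=-0.31: |R|=0.7131
R=1: x+6/25x²=0 ⇒ x=−25/6=-4.1667; min R=1−1/(4·6/25)=-0.0417>−1
Confirm numerically:
  x=-3.433: |R|=0.39552 <1
  x=-3.305: |R|=0.31653 <1
  x=-3.099: |R|=0.20591 <1
  x=-1.734: |R|=0.01238 <1
  x=-4.637: |R|=1.52342 >1
  x=-4.616: |R|=1.49779 >1
  x=-4.493: |R|=1.35189 >1
Interval (-4.1667, 0).

z∈(-4.1667,0).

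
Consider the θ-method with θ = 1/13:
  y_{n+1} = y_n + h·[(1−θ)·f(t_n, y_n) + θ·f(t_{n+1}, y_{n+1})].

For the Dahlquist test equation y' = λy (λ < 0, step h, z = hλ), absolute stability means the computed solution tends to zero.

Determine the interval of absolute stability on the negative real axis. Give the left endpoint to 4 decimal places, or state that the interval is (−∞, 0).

z∈(-2.3636,0).

On y'=λy, z=hλ:
  y_{n+1} = y_n + z·[12/13·y_n + 1/13·y_{n+1}] ⇒ (1 − 1/13z)y_{n+1} = (1 + 12/13z)y_n
  Hence R(z) = (1 + 12/13z)/(1 − 1/13z).

Boundary: |R(x)|=1, x<0.
x=-0.81: |R|=0.2375
R=−1: 1+12/13x = −1+1/13x ⇒ -11/13x=2 ⇒ x=2/(-11/13)=-2.3636
Confirm numerically:
  x=-2.175: |R|=0.86326 <1
  x=-1.951: |R|=0.69641 <1
  x=-1.789: |R|=0.57259 <1
  x=-1.052: |R|=0.02676 <1
  x=-2.821: |R|=1.31800 >1
  x=-2.686: |R|=1.22606 >1
  x=-2.505: |R|=1.10029 >1
Stable set (-2.3636, 0).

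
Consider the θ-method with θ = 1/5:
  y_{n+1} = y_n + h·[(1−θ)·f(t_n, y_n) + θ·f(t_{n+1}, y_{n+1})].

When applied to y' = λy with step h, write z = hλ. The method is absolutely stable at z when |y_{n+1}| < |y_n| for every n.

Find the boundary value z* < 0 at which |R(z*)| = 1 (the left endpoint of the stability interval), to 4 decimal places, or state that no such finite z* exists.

Test eqn y'=λy, z=hλ:
  y_{n+1} = y_n + z·[4/5·y_n + 1/5·y_{n+1}] ⇒ (1 − 1/5z)y_{n+1} = (1 + 4/5z)y_n
  so R(z) = (1 + 4/5z)/(1 − 1/5z).

Solve |R(x)|<1 on ℝ⁻.
x=-1.3: |R|=0.0317
R=−1: 1+4/5x = −1+1/5x ⇒ -3/5x=2 ⇒ x=2/(-3/5)=-3.3333
Confirm numerically:
  x=-2.824: |R|=0.80470 <1
  x=-2.407: |R|=0.62481 <1
  x=-2.334: |R|=0.59122 <1
  x=-1.591: |R|=0.20695 <1
  x=-3.863: |R|=1.17928 >1
  x=-3.660: |R|=1.11316 >1
  x=-3.463: |R|=1.04596 >1
Interval (-3.3333, 0).

left endpoint -3.3333.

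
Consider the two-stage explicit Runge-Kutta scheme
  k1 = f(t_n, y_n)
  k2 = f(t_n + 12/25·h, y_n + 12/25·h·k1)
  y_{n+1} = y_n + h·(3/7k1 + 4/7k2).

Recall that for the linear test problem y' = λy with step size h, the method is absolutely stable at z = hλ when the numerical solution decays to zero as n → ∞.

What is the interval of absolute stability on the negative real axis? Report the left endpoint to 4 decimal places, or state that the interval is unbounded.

z∈(-3.6458,0).

With y'=λy (z=hλ):
  k1=λy_n ⇒ h·k1=z·y_n;  k2=λ(1+12/25z)y_n ⇒ h·k2=z(1+12/25z)y_n
  y_{n+1}/y_n = 1 + 3/7z + 4/7z(1+12/25z) = 1 + z + 48/175z²
  so R(z) = 1 + z + 48/175z².

Boundary: |R(x)|=1, x<0.
x=-1.59: |R|=0.1034
R=1: x+48/175x²=0 ⇒ x=−175/48=-3.6458; min R=1−1/(4·48/175)=0.0885>−1
Confirm numerically:
  x=-3.138: |R|=0.56290 <1
  x=-3.023: |R|=0.48357 <1
  x=-2.691: |R|=0.29523 <1
  x=-4.117: |R|=1.53206 >1
  x=-3.702: |R|=1.05703 >1
So |R|<1 on (-3.6458, 0).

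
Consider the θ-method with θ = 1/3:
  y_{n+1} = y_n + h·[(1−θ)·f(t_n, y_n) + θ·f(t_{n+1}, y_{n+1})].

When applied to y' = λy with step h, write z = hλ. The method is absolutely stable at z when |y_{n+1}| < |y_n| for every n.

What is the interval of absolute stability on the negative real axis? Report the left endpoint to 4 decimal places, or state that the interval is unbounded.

Test eqn y'=λy, z=hλ:
  y_{n+1} = y_n + z·[2/3·y_n + 1/3·y_{n+1}] ⇒ (1 − 1/3z)y_{n+1} = (1 + 2/3z)y_n
  R(z) = (1 + 2/3z)/(1 − 1/3z).

Boundary: |R(x)|=1, x<0.
x=-1.69: |R|=0.0810
R=−1: 1+2/3x = −1+1/3x ⇒ -1/3x=2 ⇒ x=2/(-1/3)=-6.0000
Confirm numerically:
  x=-4.620: |R|=0.81890 <1
  x=-3.005: |R|=0.50125 <1
  x=-2.589: |R|=0.38969 <1
  x=-6.472: |R|=1.04983 >1
  x=-6.293: |R|=1.03153 >1
Interval (-6.0000, 0).

z∈(-6.0000,0).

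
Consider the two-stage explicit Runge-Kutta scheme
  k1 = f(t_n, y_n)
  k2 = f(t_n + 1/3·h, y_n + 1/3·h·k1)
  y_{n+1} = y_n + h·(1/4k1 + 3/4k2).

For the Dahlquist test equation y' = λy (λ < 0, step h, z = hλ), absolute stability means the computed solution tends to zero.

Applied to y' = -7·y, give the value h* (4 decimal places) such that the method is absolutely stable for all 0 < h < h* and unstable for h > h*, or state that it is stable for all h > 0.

(-4.0000,0); λ=-7 ⇒ h* = (4)/7 = 0.5714.

On y'=λy, z=hλ:
  k1=λy_n ⇒ h·k1=z·y_n;  k2=λ(1+1/3z)y_n ⇒ h·k2=z(1+1/3z)y_n
  y_{n+1}/y_n = 1 + 1/4z + 3/4z(1+1/3z) = 1 + z + 1/4z²
  Hence R(z) = 1 + z + 1/4z².

Solve |R(x)|<1 on ℝ⁻.
x=-0.41: |R|=0.6320
R=1: x+1/4x²=0 ⇒ x=−4=-4.0000; min R=1−1/(4·1/4)=0.0000>−1
Confirm numerically:
  x=-3.925: |R|=0.92641 <1
  x=-3.521: |R|=0.57836 <1
  x=-2.728: |R|=0.13250 <1
  x=-2.032: |R|=0.00026 <1
  x=-4.342: |R|=1.37124 >1
  x=-4.173: |R|=1.18048 >1
Interval (-4.0000, 0).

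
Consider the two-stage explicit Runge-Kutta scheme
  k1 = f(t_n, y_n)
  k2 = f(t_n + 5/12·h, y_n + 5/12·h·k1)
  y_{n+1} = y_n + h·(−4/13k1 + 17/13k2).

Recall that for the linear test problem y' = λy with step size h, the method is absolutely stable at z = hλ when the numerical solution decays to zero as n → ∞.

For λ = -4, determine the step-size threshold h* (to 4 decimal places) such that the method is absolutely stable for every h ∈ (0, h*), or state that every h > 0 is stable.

Set f=λy, z=hλ:
  k1=λy_n ⇒ h·k1=z·y_n;  k2=λ(1+5/12z)y_n ⇒ h·k2=z(1+5/12z)y_n
  y_{n+1}/y_n = 1 − 4/13z + 17/13z(1+5/12z) = 1 + z + 85/156z²
  ⇒ R(z) = 1 + z + 85/156z².

Find x<0 with |R(x)|<1.
x=-0.97: |R|=0.5427
R=1: x+85/156x²=0 ⇒ x=−156/85=-1.8353; min R=1−1/(4·85/156)=0.5412>−1
Confirm numerically:
  x=-1.258: |R|=0.60429 <1
  x=-1.244: |R|=0.59921 <1
  x=-0.913: |R|=0.54119 <1
  x=-2.327: |R|=1.62344 >1
  x=-2.234: |R|=1.48532 >1
  x=-2.123: |R|=1.33281 >1
Interval (-1.8353, 0).

(-1.8353,0); λ=-4 ⇒ h* = (156/85)/4 = 0.4588.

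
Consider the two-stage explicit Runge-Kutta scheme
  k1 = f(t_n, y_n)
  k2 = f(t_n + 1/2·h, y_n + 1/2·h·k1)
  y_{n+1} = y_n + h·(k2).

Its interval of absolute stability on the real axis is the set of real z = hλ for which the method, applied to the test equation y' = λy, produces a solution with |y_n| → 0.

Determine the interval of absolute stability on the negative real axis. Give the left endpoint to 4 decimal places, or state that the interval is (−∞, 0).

Set f=λy, z=hλ:
  k1=λy_n ⇒ h·k1=z·y_n;  k2=λ(1+1/2z)y_n ⇒ h·k2=z(1+1/2z)y_n
  y_{n+1}/y_n = 1 + z(1+1/2z) = 1 + z + 1/2z²
  so R(z) = 1 + z + 1/2z².

Need |R(x)|<1, x<0.
x=-1.24: |R|=0.5288
R=1: x+1/2x²=0 ⇒ x=−2=-2.0000; min R=1−1/(4·1/2)=0.5000>−1
Confirm numerically:
  x=-1.641: |R|=0.70544 <1
  x=-1.639: |R|=0.70416 <1
  x=-1.126: |R|=0.50794 <1
  x=-0.876: |R|=0.50769 <1
  x=-2.174: |R|=1.18914 >1
  x=-2.076: |R|=1.07889 >1
  x=-2.072: |R|=1.07459 >1
So |R|<1 on (-2.0000, 0).

z∈(-2.0000,0).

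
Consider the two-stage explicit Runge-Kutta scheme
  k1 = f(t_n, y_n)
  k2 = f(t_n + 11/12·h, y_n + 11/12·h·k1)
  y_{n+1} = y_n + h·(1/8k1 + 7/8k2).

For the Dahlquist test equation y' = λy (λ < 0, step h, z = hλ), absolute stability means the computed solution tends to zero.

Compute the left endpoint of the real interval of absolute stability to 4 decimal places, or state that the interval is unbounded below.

Set f=λy, z=hλ:
  k1=λy_n ⇒ h·k1=z·y_n;  k2=λ(1+11/12z)y_n ⇒ h·k2=z(1+11/12z)y_n
  y_{n+1}/y_n = 1 + 1/8z + 7/8z(1+11/12z) = 1 + z + 77/96z²
  R(z) = 1 + z + 77/96z².

Find x<0 with |R(x)|<1.
x=-0.89: |R|=0.7453
R=1: x+77/96x²=0 ⇒ x=−96/77=-1.2468; min R=1−1/(4·77/96)=0.6883>−1
Confirm numerically:
  x=-1.113: |R|=0.88060 <1
  x=-1.025: |R|=0.81769 <1
  x=-0.756: |R|=0.70242 <1
  x=-0.660: |R|=0.68939 <1
  x=-1.553: |R|=1.38147 >1
  x=-1.491: |R|=1.29210 >1
Stable set (-1.2468, 0).

z* = -1.2468.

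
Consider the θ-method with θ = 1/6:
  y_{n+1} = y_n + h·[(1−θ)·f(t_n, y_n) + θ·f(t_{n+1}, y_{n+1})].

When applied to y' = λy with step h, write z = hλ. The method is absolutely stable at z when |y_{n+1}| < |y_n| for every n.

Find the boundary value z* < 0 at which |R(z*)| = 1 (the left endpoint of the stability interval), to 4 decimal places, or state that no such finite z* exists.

left endpoint -3.0000.

Test eqn y'=λy, z=hλ:
  y_{n+1} = y_n + z·[5/6·y_n + 1/6·y_{n+1}] ⇒ (1 − 1/6z)y_{n+1} = (1 + 5/6z)y_n
  ⇒ R(z) = (1 + 5/6z)/(1 − 1/6z).

Find x<0 with |R(x)|<1.
x=-0.3: |R|=0.7143
R=−1: 1+5/6x = −1+1/6x ⇒ -2/3x=2 ⇒ x=2/(-2/3)=-3.0000
Confirm numerically:
  x=-2.773: |R|=0.89650 <1
  x=-2.137: |R|=0.57577 <1
  x=-1.482: |R|=0.18845 <1
  x=-1.280: |R|=0.05495 <1
  x=-3.177: |R|=1.07715 >1
  x=-3.081: |R|=1.03568 >1
Stable set (-3.0000, 0).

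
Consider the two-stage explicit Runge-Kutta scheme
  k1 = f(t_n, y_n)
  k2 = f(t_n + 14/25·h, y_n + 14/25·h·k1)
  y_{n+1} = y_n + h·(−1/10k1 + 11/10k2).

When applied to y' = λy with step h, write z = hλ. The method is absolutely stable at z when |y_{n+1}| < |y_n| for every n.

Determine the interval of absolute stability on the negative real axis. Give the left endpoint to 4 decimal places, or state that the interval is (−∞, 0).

With y'=λy (z=hλ):
  k1=λy_n ⇒ h·k1=z·y_n;  k2=λ(1+14/25z)y_n ⇒ h·k2=z(1+14/25z)y_n
  y_{n+1}/y_n = 1 − 1/10z + 11/10z(1+14/25z) = 1 + z + 77/125z²
  Hence R(z) = 1 + z + 77/125z².

Find x<0 with |R(x)|<1.
x=-1.56: |R|=0.9391
R=1: x+77/125x²=0 ⇒ x=−125/77=-1.6234; min R=1−1/(4·77/125)=0.5942>−1
Confirm numerically:
  x=-1.420: |R|=0.82210 <1
  x=-1.223: |R|=0.69837 <1
  x=-1.216: |R|=0.69485 <1
  x=-0.897: |R|=0.59864 <1
  x=-2.213: |R|=1.80378 >1
  x=-2.162: |R|=1.71733 >1
So |R|<1 on (-1.6234, 0).

(-1.6234, 0).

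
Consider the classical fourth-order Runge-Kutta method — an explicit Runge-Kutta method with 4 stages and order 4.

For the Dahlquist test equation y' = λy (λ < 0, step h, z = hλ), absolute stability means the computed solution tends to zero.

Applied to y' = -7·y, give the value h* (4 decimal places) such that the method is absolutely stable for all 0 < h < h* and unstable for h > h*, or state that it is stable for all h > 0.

(-2.7853,0); λ=-7 ⇒ h* = 0.3979.

Set f=λy, z=hλ:
  order 4, 4-stage ⇒ R(z)=1+z+z^2/2+z^3/6+z^4/24
  (e.g. R(-1)=0.37500, |R|=0.37500)

Solve |R(x)|<1 on ℝ⁻.
x=-1: |R|=0.3750
|R(-3.12)|=1.6336 |R(-2.53)|=0.6786 |R(-1.76)|=0.2800
Bisect:
  x_lo=-3.5985 |R|=3.0964  x_hi=-0.3542 |R|=0.7018
  mid=-1.97634 |R|=0.32572 →hi
  mid=-2.78740 |R|=1.00318 →lo
  mid=-2.38187 |R|=0.54370 →hi
  mid=-2.58464 |R|=0.73728 →hi
  mid=-2.68602 |R|=0.86035 →hi
  mid=-2.73671 |R|=0.92919 →hi
  mid=-2.76205 |R|=0.96552 →hi
  mid=-2.77473 |R|=0.98419 →hi
  mid=-2.78106 |R|=0.99364 →hi
  mid=-2.78423 |R|=0.99840 →hi
  ...
  [-2.78542,-2.78522] ⇒ x*=-2.7853
Stable set (-2.7853, 0).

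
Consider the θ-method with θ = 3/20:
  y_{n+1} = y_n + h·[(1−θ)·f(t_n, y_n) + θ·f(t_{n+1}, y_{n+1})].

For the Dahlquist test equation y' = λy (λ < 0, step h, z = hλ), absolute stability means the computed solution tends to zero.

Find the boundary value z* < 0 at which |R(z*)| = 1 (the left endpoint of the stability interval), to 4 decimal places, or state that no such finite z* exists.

z* = -2.8571.

Set f=λy, z=hλ:
  y_{n+1} = y_n + z·[17/20·y_n + 3/20·y_{n+1}] ⇒ (1 − 3/20z)y_{n+1} = (1 + 17/20z)y_n
  Hence R(z) = (1 + 17/20z)/(1 − 3/20z).

Solve |R(x)|<1 on ℝ⁻.
x=-0.91: |R|=0.1993
R=−1: 1+17/20x = −1+3/20x ⇒ -7/10x=2 ⇒ x=2/(-7/10)=-2.8571
Confirm numerically:
  x=-2.831: |R|=0.98715 <1
  x=-2.389: |R|=0.75875 <1
  x=-1.194: |R|=0.01264 <1
  x=-3.457: |R|=1.27651 >1
  x=-3.437: |R|=1.26782 >1
Interval (-2.8571, 0).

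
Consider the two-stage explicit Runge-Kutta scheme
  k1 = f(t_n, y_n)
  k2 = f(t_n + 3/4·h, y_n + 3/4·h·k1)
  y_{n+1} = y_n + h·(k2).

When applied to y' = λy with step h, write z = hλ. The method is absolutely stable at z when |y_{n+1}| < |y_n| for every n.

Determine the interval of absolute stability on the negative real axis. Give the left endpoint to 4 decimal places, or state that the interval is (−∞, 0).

z∈(-1.3333,0).

With y'=λy (z=hλ):
  k1=λy_n ⇒ h·k1=z·y_n;  k2=λ(1+3/4z)y_n ⇒ h·k2=z(1+3/4z)y_n
  y_{n+1}/y_n = 1 + z(1+3/4z) = 1 + z + 3/4z²
  R(z) = 1 + z + 3/4z².

Need |R(x)|<1, x<0.
x=-1.58: |R|=1.2923
R=1: x+3/4x²=0 ⇒ x=−4/3=-1.3333; min R=1−1/(4·3/4)=0.6667>−1
Confirm numerically:
  x=-0.921: |R|=0.71518 <1
  x=-0.863: |R|=0.69558 <1
  x=-0.780: |R|=0.67630 <1
  x=-0.690: |R|=0.66707 <1
  x=-1.548: |R|=1.24923 >1
  x=-1.496: |R|=1.18251 >1
  x=-1.404: |R|=1.07441 >1
So |R|<1 on (-1.3333, 0).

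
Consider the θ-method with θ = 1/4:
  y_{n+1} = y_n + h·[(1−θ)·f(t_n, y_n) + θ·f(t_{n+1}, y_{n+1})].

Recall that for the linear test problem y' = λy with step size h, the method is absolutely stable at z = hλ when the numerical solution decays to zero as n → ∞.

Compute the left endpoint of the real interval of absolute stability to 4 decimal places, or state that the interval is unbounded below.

On y'=λy, z=hλ:
  y_{n+1} = y_n + z·[3/4·y_n + 1/4·y_{n+1}] ⇒ (1 − 1/4z)y_{n+1} = (1 + 3/4z)y_n
  ⇒ R(z) = (1 + 3/4z)/(1 − 1/4z).

Find x<0 with |R(x)|<1.
x=-1.04: |R|=0.1746
R=−1: 1+3/4x = −1+1/4x ⇒ -1/2x=2 ⇒ x=2/(-1/2)=-4.0000
Confirm numerically:
  x=-3.663: |R|=0.91204 <1
  x=-3.410: |R|=0.84076 <1
  x=-3.121: |R|=0.75312 <1
  x=-4.505: |R|=1.11875 >1
  x=-4.390: |R|=1.09297 >1
So |R|<1 on (-4.0000, 0).

z* = -4.0000.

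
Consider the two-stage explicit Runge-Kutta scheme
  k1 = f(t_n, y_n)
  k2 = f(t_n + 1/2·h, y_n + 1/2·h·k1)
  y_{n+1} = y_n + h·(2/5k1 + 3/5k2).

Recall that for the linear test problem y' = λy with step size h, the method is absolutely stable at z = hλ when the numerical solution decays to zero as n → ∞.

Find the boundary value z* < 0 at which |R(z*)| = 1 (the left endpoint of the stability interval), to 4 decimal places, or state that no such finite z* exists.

z* = -3.3333.

Test eqn y'=λy, z=hλ:
  k1=λy_n ⇒ h·k1=z·y_n;  k2=λ(1+1/2z)y_n ⇒ h·k2=z(1+1/2z)y_n
  y_{n+1}/y_n = 1 + 2/5z + 3/5z(1+1/2z) = 1 + z + 3/10z²
  Hence R(z) = 1 + z + 3/10z².

Find x<0 with |R(x)|<1.
x=-0.38: |R|=0.6633
R=1: x+3/10x²=0 ⇒ x=−10/3=-3.3333; min R=1−1/(4·3/10)=0.1667>−1
Confirm numerically:
  x=-3.080: |R|=0.76592 <1
  x=-2.977: |R|=0.68176 <1
  x=-2.183: |R|=0.24665 <1
  x=-1.873: |R|=0.17944 <1
  x=-3.858: |R|=1.60725 >1
  x=-3.446: |R|=1.11647 >1
So |R|<1 on (-3.3333, 0).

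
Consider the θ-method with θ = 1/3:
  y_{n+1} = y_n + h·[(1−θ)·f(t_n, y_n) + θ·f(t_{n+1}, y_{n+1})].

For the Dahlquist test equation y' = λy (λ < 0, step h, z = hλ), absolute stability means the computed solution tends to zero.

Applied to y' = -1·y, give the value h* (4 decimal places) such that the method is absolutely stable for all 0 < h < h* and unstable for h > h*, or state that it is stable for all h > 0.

(-6.0000,0); λ=-1 ⇒ h* = (6)/1 = 6.0000.

With y'=λy (z=hλ):
  y_{n+1} = y_n + z·[2/3·y_n + 1/3·y_{n+1}] ⇒ (1 − 1/3z)y_{n+1} = (1 + 2/3z)y_n
  ⇒ R(z) = (1 + 2/3z)/(1 − 1/3z).

Boundary: |R(x)|=1, x<0.
x=-0.46: |R|=0.6012
R=−1: 1+2/3x = −1+1/3x ⇒ -1/3x=2 ⇒ x=2/(-1/3)=-6.0000
Confirm numerically:
  x=-5.671: |R|=0.96206 <1
  x=-5.353: |R|=0.92254 <1
  x=-4.687: |R|=0.82919 <1
  x=-3.741: |R|=0.66489 <1
  x=-6.574: |R|=1.05995 >1
  x=-6.510: |R|=1.05363 >1
  x=-6.441: |R|=1.04671 >1
So |R|<1 on (-6.0000, 0).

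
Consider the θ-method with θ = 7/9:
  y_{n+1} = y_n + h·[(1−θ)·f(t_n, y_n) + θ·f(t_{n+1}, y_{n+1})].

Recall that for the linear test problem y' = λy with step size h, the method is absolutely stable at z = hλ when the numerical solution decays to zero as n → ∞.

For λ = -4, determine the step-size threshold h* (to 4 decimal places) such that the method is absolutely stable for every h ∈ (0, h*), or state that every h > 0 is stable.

On y'=λy, z=hλ:
  y_{n+1} = y_n + z·[2/9·y_n + 7/9·y_{n+1}] ⇒ (1 − 7/9z)y_{n+1} = (1 + 2/9z)y_n
  ⇒ R(z) = (1 + 2/9z)/(1 − 7/9z).

Boundary: |R(x)|=1, x<0.
x=-1.28: |R|=0.3586
x=-2: |R|=0.2174
x=-10: |R|=0.1392
x=-100: |R|=0.2694
θ=7/9≥1/2 ⇒ |1+2/9x|<|1−7/9x| ∀x<0 ⇒ unbounded interval.

(−∞, 0) — no finite endpoint. Any h>0 works for λ=-4.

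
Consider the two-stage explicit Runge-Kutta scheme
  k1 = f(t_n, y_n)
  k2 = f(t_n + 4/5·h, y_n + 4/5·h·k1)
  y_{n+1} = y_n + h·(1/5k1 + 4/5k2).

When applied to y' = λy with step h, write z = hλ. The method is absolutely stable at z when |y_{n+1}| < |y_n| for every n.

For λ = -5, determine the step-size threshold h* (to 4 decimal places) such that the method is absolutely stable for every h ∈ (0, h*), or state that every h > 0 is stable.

On y'=λy, z=hλ:
  k1=λy_n ⇒ h·k1=z·y_n;  k2=λ(1+4/5z)y_n ⇒ h·k2=z(1+4/5z)y_n
  y_{n+1}/y_n = 1 + 1/5z + 4/5z(1+4/5z) = 1 + z + 16/25z²
  R(z) = 1 + z + 16/25z².

Find x<0 with |R(x)|<1.
x=-1.09: |R|=0.6704
R=1: x+16/25x²=0 ⇒ x=−25/16=-1.5625; min R=1−1/(4·16/25)=0.6094>−1
Confirm numerically:
  x=-1.349: |R|=0.81567 <1
  x=-1.096: |R|=0.67278 <1
  x=-0.990: |R|=0.63726 <1
  x=-1.913: |R|=1.42912 >1
  x=-1.852: |R|=1.34314 >1
  x=-1.816: |R|=1.29463 >1
Stable set (-1.5625, 0).

(-1.5625,0); λ=-5 ⇒ h* = (25/16)/5 = 0.3125.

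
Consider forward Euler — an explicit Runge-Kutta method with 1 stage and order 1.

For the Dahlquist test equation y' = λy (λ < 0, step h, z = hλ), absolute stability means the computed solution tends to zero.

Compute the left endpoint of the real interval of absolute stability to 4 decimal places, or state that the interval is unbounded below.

left endpoint -2.0000.

With y'=λy (z=hλ):
  order 1, 1-stage ⇒ R(z)=1+z
  (e.g. R(-1.79)=-0.79000, |R|=0.79000)

Find x<0 with |R(x)|<1.
x=-1.79: |R|=0.7900
|R(-2.17)|=1.1700 |R(-1.8)|=0.8000 |R(-1.04)|=0.0400
Bisect:
  x_lo=-2.8540 |R|=1.8540  x_hi=-0.1189 |R|=0.8811
  mid=-1.48647 |R|=0.48647 →hi
  mid=-2.17025 |R|=1.17025 →lo
  mid=-1.82836 |R|=0.82836 →hi
  mid=-1.99931 |R|=0.99931 →hi
  mid=-2.08478 |R|=1.08478 →lo
  mid=-2.04204 |R|=1.04204 →lo
  mid=-2.02068 |R|=1.02068 →lo
  mid=-2.00999 |R|=1.00999 →lo
  mid=-2.00465 |R|=1.00465 →lo
  mid=-2.00198 |R|=1.00198 →lo
  ...
  [-2.00014,-1.99998] ⇒ x*=-2.0000
Stable set (-2.0000, 0).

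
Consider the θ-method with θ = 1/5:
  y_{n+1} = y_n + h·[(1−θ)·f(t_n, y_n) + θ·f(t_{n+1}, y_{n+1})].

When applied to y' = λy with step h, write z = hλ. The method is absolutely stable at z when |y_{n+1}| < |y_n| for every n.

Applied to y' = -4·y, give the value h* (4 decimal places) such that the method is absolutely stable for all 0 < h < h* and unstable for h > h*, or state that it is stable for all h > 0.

With y'=λy (z=hλ):
  y_{n+1} = y_n + z·[4/5·y_n + 1/5·y_{n+1}] ⇒ (1 − 1/5z)y_{n+1} = (1 + 4/5z)y_n
  Hence R(z) = (1 + 4/5z)/(1 − 1/5z).

Find x<0 with |R(x)|<1.
x=-1.47: |R|=0.1360
R=−1: 1+4/5x = −1+1/5x ⇒ -3/5x=2 ⇒ x=2/(-3/5)=-3.3333
Confirm numerically:
  x=-3.252: |R|=0.97043 <1
  x=-2.899: |R|=0.83504 <1
  x=-2.369: |R|=0.60741 <1
  x=-2.011: |R|=0.43417 <1
  x=-3.901: |R|=1.19133 >1
  x=-3.830: |R|=1.16874 >1
  x=-3.798: |R|=1.15845 >1
Interval (-3.3333, 0).

(-3.3333,0); λ=-4 ⇒ h* = (10/3)/4 = 0.8333.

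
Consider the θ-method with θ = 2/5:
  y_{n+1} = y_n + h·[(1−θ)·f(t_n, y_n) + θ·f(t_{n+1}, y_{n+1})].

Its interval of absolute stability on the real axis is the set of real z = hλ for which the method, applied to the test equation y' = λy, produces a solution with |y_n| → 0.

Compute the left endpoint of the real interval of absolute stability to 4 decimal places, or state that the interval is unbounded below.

On y'=λy, z=hλ:
  y_{n+1} = y_n + z·[3/5·y_n + 2/5·y_{n+1}] ⇒ (1 − 2/5z)y_{n+1} = (1 + 3/5z)y_n
  R(z) = (1 + 3/5z)/(1 − 2/5z).

Find x<0 with |R(x)|<1.
x=-1.26: |R|=0.1622
R=−1: 1+3/5x = −1+2/5x ⇒ -1/5x=2 ⇒ x=2/(-1/5)=-10.0000
Confirm numerically:
  x=-8.128: |R|=0.91193 <1
  x=-7.903: |R|=0.89921 <1
  x=-5.027: |R|=0.66966 <1
  x=-10.369: |R|=1.01434 >1
  x=-10.292: |R|=1.01141 >1
Stable set (-10.0000, 0).

left endpoint -10.0000.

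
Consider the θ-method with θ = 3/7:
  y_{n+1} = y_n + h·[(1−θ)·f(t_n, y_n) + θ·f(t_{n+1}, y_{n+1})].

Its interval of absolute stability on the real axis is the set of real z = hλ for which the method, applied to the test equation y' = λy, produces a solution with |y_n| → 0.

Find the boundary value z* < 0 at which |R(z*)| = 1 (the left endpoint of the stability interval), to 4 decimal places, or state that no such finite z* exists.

left endpoint -14.0000.

On y'=λy, z=hλ:
  y_{n+1} = y_n + z·[4/7·y_n + 3/7·y_{n+1}] ⇒ (1 − 3/7z)y_{n+1} = (1 + 4/7z)y_n
  R(z) = (1 + 4/7z)/(1 − 3/7z).

Need |R(x)|<1, x<0.
x=-0.72: |R|=0.4498
R=−1: 1+4/7x = −1+3/7x ⇒ -1/7x=2 ⇒ x=2/(-1/7)=-14.0000
Confirm numerically:
  x=-13.043: |R|=0.97925 <1
  x=-12.926: |R|=0.97654 <1
  x=-11.136: |R|=0.92912 <1
  x=-10.994: |R|=0.92482 <1
  x=-14.573: |R|=1.01130 >1
  x=-14.557: |R|=1.01099 >1
  x=-14.432: |R|=1.00859 >1
Interval (-14.0000, 0).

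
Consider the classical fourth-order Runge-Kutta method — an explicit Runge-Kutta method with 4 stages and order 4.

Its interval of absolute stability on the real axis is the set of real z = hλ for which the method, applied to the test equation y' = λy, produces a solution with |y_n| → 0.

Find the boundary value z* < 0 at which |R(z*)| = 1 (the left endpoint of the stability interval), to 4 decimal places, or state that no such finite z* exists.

z* = -2.7853.

Test eqn y'=λy, z=hλ:
  order 4, 4-stage ⇒ R(z)=1+z+z^2/2+z^3/6+z^4/24
  (e.g. R(-0.8)=0.45173, |R|=0.45173)

Need |R(x)|<1, x<0.
x=-0.8: |R|=0.4517
|R(-2.19)|=0.4159 |R(-1.36)|=0.2881 |R(-0.78)|=0.4605
Bisect:
  x_lo=-3.2798 |R|=2.0399  x_hi=-0.3978 |R|=0.6719
  mid=-1.83878 |R|=0.29192 →hi
  mid=-2.55927 |R|=0.70937 →hi
  mid=-2.91951 |R|=1.22194 →lo
  mid=-2.73939 |R|=0.93297 →hi
  mid=-2.82945 |R|=1.06864 →lo
  mid=-2.78442 |R|=0.99868 →hi
  mid=-2.80693 |R|=1.03312 →lo
  mid=-2.79568 |R|=1.01577 →lo
  mid=-2.79005 |R|=1.00719 →lo
  ...
  [-2.78530,-2.78512] ⇒ x*=-2.7853
Stable set (-2.7853, 0).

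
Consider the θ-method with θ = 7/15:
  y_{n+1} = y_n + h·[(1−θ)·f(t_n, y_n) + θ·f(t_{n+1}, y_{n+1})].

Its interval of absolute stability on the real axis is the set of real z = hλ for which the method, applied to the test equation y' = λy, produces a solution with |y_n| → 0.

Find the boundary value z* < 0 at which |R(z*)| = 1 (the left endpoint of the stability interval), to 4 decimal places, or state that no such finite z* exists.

Set f=λy, z=hλ:
  y_{n+1} = y_n + z·[8/15·y_n + 7/15·y_{n+1}] ⇒ (1 − 7/15z)y_{n+1} = (1 + 8/15z)y_n
  Hence R(z) = (1 + 8/15z)/(1 − 7/15z).

Need |R(x)|<1, x<0.
x=-1.68: |R|=0.0583
R=−1: 1+8/15x = −1+7/15x ⇒ -1/15x=2 ⇒ x=2/(-1/15)=-30.0000
Confirm numerically:
  x=-17.085: |R|=0.90405 <1
  x=-16.037: |R|=0.89028 <1
  x=-15.391: |R|=0.88097 <1
  x=-30.430: |R|=1.00189 >1
  x=-30.143: |R|=1.00063 >1
  x=-30.117: |R|=1.00052 >1
Stable set (-30.0000, 0).

z* = -30.0000.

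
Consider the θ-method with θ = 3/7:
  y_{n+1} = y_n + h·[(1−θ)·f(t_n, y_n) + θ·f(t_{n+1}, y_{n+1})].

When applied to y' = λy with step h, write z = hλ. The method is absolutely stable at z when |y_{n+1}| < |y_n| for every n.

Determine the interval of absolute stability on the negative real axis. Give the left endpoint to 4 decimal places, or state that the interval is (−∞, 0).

(-14.0000, 0).

Set f=λy, z=hλ:
  y_{n+1} = y_n + z·[4/7·y_n + 3/7·y_{n+1}] ⇒ (1 − 3/7z)y_{n+1} = (1 + 4/7z)y_n
  Hence R(z) = (1 + 4/7z)/(1 − 3/7z).

Solve |R(x)|<1 on ℝ⁻.
x=-0.32: |R|=0.7186
R=−1: 1+4/7x = −1+3/7x ⇒ -1/7x=2 ⇒ x=2/(-1/7)=-14.0000
Confirm numerically:
  x=-13.212: |R|=0.98310 <1
  x=-11.536: |R|=0.94078 <1
  x=-11.084: |R|=0.92756 <1
  x=-9.104: |R|=0.85731 <1
  x=-14.322: |R|=1.00644 >1
  x=-14.286: |R|=1.00574 >1
  x=-14.200: |R|=1.00403 >1
So |R|<1 on (-14.0000, 0).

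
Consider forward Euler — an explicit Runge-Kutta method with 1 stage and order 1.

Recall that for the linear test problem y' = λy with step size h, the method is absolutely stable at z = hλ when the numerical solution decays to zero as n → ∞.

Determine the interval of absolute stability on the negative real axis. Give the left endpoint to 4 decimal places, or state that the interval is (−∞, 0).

Set f=λy, z=hλ:
  order 1, 1-stage ⇒ R(z)=1+z
  (e.g. R(-0.39)=0.61000, |R|=0.61000)

Need |R(x)|<1, x<0.
x=-0.39: |R|=0.6100
|R(-2.21)|=1.2100 |R(-1.78)|=0.7800 |R(-1.63)|=0.6300
Bisect:
  x_lo=-2.6749 |R|=1.6749  x_hi=-0.0925 |R|=0.9075
  mid=-1.38373 |R|=0.38373 →hi
  mid=-2.02934 |R|=1.02934 →lo
  mid=-1.70654 |R|=0.70654 →hi
  mid=-1.86794 |R|=0.86794 →hi
  mid=-1.94864 |R|=0.94864 →hi
  mid=-1.98899 |R|=0.98899 →hi
  mid=-2.00916 |R|=1.00916 →lo
  mid=-1.99908 |R|=0.99908 →hi
  ...
  [-2.00002,-1.99987] ⇒ x*=-2.0000
So |R|<1 on (-2.0000, 0).

(-2.0000, 0).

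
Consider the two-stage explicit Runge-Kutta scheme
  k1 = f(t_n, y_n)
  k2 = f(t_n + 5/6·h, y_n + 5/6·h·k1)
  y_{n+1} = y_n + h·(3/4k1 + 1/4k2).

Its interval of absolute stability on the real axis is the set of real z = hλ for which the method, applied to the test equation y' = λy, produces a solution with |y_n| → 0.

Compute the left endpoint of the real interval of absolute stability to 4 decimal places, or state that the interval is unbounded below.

Set f=λy, z=hλ:
  k1=λy_n ⇒ h·k1=z·y_n;  k2=λ(1+5/6z)y_n ⇒ h·k2=z(1+5/6z)y_n
  y_{n+1}/y_n = 1 + 3/4z + 1/4z(1+5/6z) = 1 + z + 5/24z²
  R(z) = 1 + z + 5/24z².

Find x<0 with |R(x)|<1.
x=-0.78: |R|=0.3468
R=1: x+5/24x²=0 ⇒ x=−24/5=-4.8000; min R=1−1/(4·5/24)=-0.2000>−1
Confirm numerically:
  x=-3.849: |R|=0.23742 <1
  x=-3.596: |R|=0.09800 <1
  x=-2.781: |R|=0.16976 <1
  x=-5.235: |R|=1.47442 >1
  x=-5.186: |R|=1.41704 >1
  x=-4.871: |R|=1.07205 >1
So |R|<1 on (-4.8000, 0).

z* = -4.8000.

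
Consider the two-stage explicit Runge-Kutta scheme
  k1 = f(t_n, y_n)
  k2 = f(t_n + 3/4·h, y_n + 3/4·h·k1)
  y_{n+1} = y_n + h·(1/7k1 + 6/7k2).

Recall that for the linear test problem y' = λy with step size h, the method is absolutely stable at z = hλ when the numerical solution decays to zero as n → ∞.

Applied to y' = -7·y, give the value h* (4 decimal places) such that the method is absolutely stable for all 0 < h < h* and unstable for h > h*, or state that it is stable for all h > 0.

(-1.5556,0); λ=-7 ⇒ h* = (14/9)/7 = 0.2222.

Set f=λy, z=hλ:
  k1=λy_n ⇒ h·k1=z·y_n;  k2=λ(1+3/4z)y_n ⇒ h·k2=z(1+3/4z)y_n
  y_{n+1}/y_n = 1 + 1/7z + 6/7z(1+3/4z) = 1 + z + 9/14z²
  so R(z) = 1 + z + 9/14z².

Solve |R(x)|<1 on ℝ⁻.
x=-0.67: |R|=0.6186
R=1: x+9/14x²=0 ⇒ x=−14/9=-1.5556; min R=1−1/(4·9/14)=0.6111>−1
Confirm numerically:
  x=-1.426: |R|=0.88123 <1
  x=-1.173: |R|=0.71153 <1
  x=-0.771: |R|=0.61114 <1
  x=-1.918: |R|=1.44689 >1
  x=-1.667: |R|=1.11943 >1
Stable set (-1.5556, 0).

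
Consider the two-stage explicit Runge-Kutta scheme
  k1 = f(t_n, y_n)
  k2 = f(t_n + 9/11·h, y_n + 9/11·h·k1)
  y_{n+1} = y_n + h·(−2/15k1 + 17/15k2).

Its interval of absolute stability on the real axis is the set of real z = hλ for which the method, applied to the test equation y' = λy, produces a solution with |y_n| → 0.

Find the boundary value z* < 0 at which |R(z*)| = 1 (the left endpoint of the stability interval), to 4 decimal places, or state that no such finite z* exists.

z* = -1.0784.

Test eqn y'=λy, z=hλ:
  k1=λy_n ⇒ h·k1=z·y_n;  k2=λ(1+9/11z)y_n ⇒ h·k2=z(1+9/11z)y_n
  y_{n+1}/y_n = 1 − 2/15z + 17/15z(1+9/11z) = 1 + z + 51/55z²
  so R(z) = 1 + z + 51/55z².

Boundary: |R(x)|=1, x<0.
x=-1.77: |R|=2.1351
R=1: x+51/55x²=0 ⇒ x=−55/51=-1.0784; min R=1−1/(4·51/55)=0.7304>−1
Confirm numerically:
  x=-0.987: |R|=0.91632 <1
  x=-0.932: |R|=0.87345 <1
  x=-0.916: |R|=0.86203 <1
  x=-0.465: |R|=0.73550 <1
  x=-1.551: |R|=1.67965 >1
  x=-1.547: |R|=1.67216 >1
  x=-1.406: |R|=1.42707 >1
Stable set (-1.0784, 0).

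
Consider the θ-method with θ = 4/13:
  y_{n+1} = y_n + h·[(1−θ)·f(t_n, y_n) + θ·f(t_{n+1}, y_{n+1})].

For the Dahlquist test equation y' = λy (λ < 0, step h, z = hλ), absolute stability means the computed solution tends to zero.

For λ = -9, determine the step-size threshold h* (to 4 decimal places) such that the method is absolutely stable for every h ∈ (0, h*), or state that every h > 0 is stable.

(-5.2000,0); λ=-9 ⇒ h* = (26/5)/9 = 0.5778.

Set f=λy, z=hλ:
  y_{n+1} = y_n + z·[9/13·y_n + 4/13·y_{n+1}] ⇒ (1 − 4/13z)y_{n+1} = (1 + 9/13z)y_n
  so R(z) = (1 + 9/13z)/(1 − 4/13z).

Boundary: |R(x)|=1, x<0.
x=-0.64: |R|=0.4653
R=−1: 1+9/13x = −1+4/13x ⇒ -5/13x=2 ⇒ x=2/(-5/13)=-5.2000
Confirm numerically:
  x=-3.849: |R|=0.76211 <1
  x=-2.697: |R|=0.47389 <1
  x=-2.518: |R|=0.41878 <1
  x=-2.153: |R|=0.29507 <1
  x=-5.726: |R|=1.07325 >1
  x=-5.701: |R|=1.06996 >1
  x=-5.573: |R|=1.05284 >1
Interval (-5.2000, 0).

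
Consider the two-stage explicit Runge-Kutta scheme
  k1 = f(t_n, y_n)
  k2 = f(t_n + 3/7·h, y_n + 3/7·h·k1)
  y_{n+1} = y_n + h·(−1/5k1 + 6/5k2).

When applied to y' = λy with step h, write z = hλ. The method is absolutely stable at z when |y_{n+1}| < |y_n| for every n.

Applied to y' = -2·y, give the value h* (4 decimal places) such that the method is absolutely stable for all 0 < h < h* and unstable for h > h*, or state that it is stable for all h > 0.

With y'=λy (z=hλ):
  k1=λy_n ⇒ h·k1=z·y_n;  k2=λ(1+3/7z)y_n ⇒ h·k2=z(1+3/7z)y_n
  y_{n+1}/y_n = 1 − 1/5z + 6/5z(1+3/7z) = 1 + z + 18/35z²
  so R(z) = 1 + z + 18/35z².

Find x<0 with |R(x)|<1.
x=-0.51: |R|=0.6238
R=1: x+18/35x²=0 ⇒ x=−35/18=-1.9444; min R=1−1/(4·18/35)=0.5139>−1
Confirm numerically:
  x=-1.481: |R|=0.64701 <1
  x=-1.264: |R|=0.55767 <1
  x=-1.078: |R|=0.51964 <1
  x=-0.856: |R|=0.52084 <1
  x=-2.197: |R|=1.28536 >1
  x=-2.195: |R|=1.28284 >1
  x=-2.074: |R|=1.13819 >1
Stable set (-1.9444, 0).

(-1.9444,0); λ=-2 ⇒ h* = (35/18)/2 = 0.9722.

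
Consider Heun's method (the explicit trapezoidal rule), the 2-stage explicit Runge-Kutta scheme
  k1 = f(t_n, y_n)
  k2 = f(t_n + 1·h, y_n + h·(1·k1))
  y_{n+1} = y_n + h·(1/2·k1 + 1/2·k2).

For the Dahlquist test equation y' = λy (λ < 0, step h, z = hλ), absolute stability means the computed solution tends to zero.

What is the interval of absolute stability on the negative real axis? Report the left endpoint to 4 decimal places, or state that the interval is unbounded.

Test eqn y'=λy, z=hλ:
  order 2, 2-stage ⇒ R(z)=1+z+z^2/2
  (e.g. R(-1.03)=0.50045, |R|=0.50045)

Boundary: |R(x)|=1, x<0.
x=-1.03: |R|=0.5005
|R(-2.19)|=1.2080 |R(-1.28)|=0.5392 |R(-1.23)|=0.5264
Bisect:
  x_lo=-2.5777 |R|=1.7445  x_hi=-0.1637 |R|=0.8497
  mid=-1.37067 |R|=0.56870 →hi
  mid=-1.97417 |R|=0.97450 →hi
  mid=-2.27592 |R|=1.31398 →lo
  mid=-2.12504 |R|=1.13286 →lo
  mid=-2.04960 |R|=1.05083 →lo
  mid=-2.01189 |R|=1.01196 →lo
  mid=-1.99303 |R|=0.99305 →hi
  mid=-2.00246 |R|=1.00246 →lo
  mid=-1.99774 |R|=0.99774 →hi
  ...
  [-2.00010,-1.99995] ⇒ x*=-2.0000
Stable set (-2.0000, 0).

(-2.0000, 0).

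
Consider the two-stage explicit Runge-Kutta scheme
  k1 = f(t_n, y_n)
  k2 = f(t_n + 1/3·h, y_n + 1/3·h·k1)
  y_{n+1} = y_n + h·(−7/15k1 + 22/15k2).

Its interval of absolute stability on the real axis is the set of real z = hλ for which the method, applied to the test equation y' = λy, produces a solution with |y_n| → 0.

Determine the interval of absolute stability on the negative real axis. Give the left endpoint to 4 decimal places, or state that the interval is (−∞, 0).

On y'=λy, z=hλ:
  k1=λy_n ⇒ h·k1=z·y_n;  k2=λ(1+1/3z)y_n ⇒ h·k2=z(1+1/3z)y_n
  y_{n+1}/y_n = 1 − 7/15z + 22/15z(1+1/3z) = 1 + z + 22/45z²
  Hence R(z) = 1 + z + 22/45z².

Solve |R(x)|<1 on ℝ⁻.
x=-0.51: |R|=0.6172
R=1: x+22/45x²=0 ⇒ x=−45/22=-2.0455; min R=1−1/(4·22/45)=0.4886>−1
Confirm numerically:
  x=-1.941: |R|=0.90088 <1
  x=-1.751: |R|=0.74793 <1
  x=-1.600: |R|=0.65156 <1
  x=-1.148: |R|=0.49631 <1
  x=-2.559: |R|=1.64248 >1
  x=-2.361: |R|=1.36422 >1
  x=-2.316: |R|=1.30633 >1
Stable set (-2.0455, 0).

z∈(-2.0455,0).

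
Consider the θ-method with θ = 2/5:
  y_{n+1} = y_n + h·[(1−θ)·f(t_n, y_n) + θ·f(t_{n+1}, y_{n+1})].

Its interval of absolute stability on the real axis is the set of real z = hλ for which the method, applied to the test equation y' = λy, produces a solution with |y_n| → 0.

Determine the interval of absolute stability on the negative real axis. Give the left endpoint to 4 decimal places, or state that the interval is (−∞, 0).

z∈(-10.0000,0).

Set f=λy, z=hλ:
  y_{n+1} = y_n + z·[3/5·y_n + 2/5·y_{n+1}] ⇒ (1 − 2/5z)y_{n+1} = (1 + 3/5z)y_n
  R(z) = (1 + 3/5z)/(1 − 2/5z).

Solve |R(x)|<1 on ℝ⁻.
x=-0.82: |R|=0.3825
R=−1: 1+3/5x = −1+2/5x ⇒ -1/5x=2 ⇒ x=2/(-1/5)=-10.0000
Confirm numerically:
  x=-8.797: |R|=0.94676 <1
  x=-5.799: |R|=0.74690 <1
  x=-5.190: |R|=0.68726 <1
  x=-10.592: |R|=1.02261 >1
  x=-10.117: |R|=1.00464 >1
Interval (-10.0000, 0).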